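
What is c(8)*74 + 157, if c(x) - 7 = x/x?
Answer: 749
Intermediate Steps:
c(x) = 8 (c(x) = 7 + x/x = 7 + 1 = 8)
c(8)*74 + 157 = 8*74 + 157 = 592 + 157 = 749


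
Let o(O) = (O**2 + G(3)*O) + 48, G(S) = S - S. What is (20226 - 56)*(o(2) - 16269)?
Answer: -327096890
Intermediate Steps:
G(S) = 0
o(O) = 48 + O**2 (o(O) = (O**2 + 0*O) + 48 = (O**2 + 0) + 48 = O**2 + 48 = 48 + O**2)
(20226 - 56)*(o(2) - 16269) = (20226 - 56)*((48 + 2**2) - 16269) = 20170*((48 + 4) - 16269) = 20170*(52 - 16269) = 20170*(-16217) = -327096890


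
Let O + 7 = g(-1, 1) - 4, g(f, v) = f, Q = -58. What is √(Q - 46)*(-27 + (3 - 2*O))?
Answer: 0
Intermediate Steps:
O = -12 (O = -7 + (-1 - 4) = -7 - 5 = -12)
√(Q - 46)*(-27 + (3 - 2*O)) = √(-58 - 46)*(-27 + (3 - 2*(-12))) = √(-104)*(-27 + (3 + 24)) = (2*I*√26)*(-27 + 27) = (2*I*√26)*0 = 0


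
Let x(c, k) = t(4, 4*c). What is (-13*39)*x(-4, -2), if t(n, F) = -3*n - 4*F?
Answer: -26364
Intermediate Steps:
t(n, F) = -4*F - 3*n
x(c, k) = -12 - 16*c (x(c, k) = -16*c - 3*4 = -16*c - 12 = -12 - 16*c)
(-13*39)*x(-4, -2) = (-13*39)*(-12 - 16*(-4)) = -507*(-12 + 64) = -507*52 = -26364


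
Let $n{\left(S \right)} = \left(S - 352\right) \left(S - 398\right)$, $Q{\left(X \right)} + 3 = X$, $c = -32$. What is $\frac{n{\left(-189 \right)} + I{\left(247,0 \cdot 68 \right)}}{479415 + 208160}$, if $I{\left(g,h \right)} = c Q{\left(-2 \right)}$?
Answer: $\frac{317727}{687575} \approx 0.4621$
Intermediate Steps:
$Q{\left(X \right)} = -3 + X$
$I{\left(g,h \right)} = 160$ ($I{\left(g,h \right)} = - 32 \left(-3 - 2\right) = \left(-32\right) \left(-5\right) = 160$)
$n{\left(S \right)} = \left(-398 + S\right) \left(-352 + S\right)$ ($n{\left(S \right)} = \left(-352 + S\right) \left(-398 + S\right) = \left(-398 + S\right) \left(-352 + S\right)$)
$\frac{n{\left(-189 \right)} + I{\left(247,0 \cdot 68 \right)}}{479415 + 208160} = \frac{\left(140096 + \left(-189\right)^{2} - -141750\right) + 160}{479415 + 208160} = \frac{\left(140096 + 35721 + 141750\right) + 160}{687575} = \left(317567 + 160\right) \frac{1}{687575} = 317727 \cdot \frac{1}{687575} = \frac{317727}{687575}$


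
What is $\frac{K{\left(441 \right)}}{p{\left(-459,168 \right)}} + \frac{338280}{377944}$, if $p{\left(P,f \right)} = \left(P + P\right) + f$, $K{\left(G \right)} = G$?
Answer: $\frac{3626529}{11810750} \approx 0.30705$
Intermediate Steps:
$p{\left(P,f \right)} = f + 2 P$ ($p{\left(P,f \right)} = 2 P + f = f + 2 P$)
$\frac{K{\left(441 \right)}}{p{\left(-459,168 \right)}} + \frac{338280}{377944} = \frac{441}{168 + 2 \left(-459\right)} + \frac{338280}{377944} = \frac{441}{168 - 918} + 338280 \cdot \frac{1}{377944} = \frac{441}{-750} + \frac{42285}{47243} = 441 \left(- \frac{1}{750}\right) + \frac{42285}{47243} = - \frac{147}{250} + \frac{42285}{47243} = \frac{3626529}{11810750}$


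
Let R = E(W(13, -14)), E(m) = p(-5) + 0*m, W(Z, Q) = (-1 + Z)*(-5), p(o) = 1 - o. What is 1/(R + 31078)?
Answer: 1/31084 ≈ 3.2171e-5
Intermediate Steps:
W(Z, Q) = 5 - 5*Z
E(m) = 6 (E(m) = (1 - 1*(-5)) + 0*m = (1 + 5) + 0 = 6 + 0 = 6)
R = 6
1/(R + 31078) = 1/(6 + 31078) = 1/31084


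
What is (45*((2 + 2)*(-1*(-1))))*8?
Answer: 1440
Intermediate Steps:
(45*((2 + 2)*(-1*(-1))))*8 = (45*(4*1))*8 = (45*4)*8 = 180*8 = 1440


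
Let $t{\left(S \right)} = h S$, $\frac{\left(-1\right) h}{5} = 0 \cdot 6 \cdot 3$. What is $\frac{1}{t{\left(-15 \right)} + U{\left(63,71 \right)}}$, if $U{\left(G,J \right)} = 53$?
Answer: $\frac{1}{53} \approx 0.018868$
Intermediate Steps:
$h = 0$ ($h = - 5 \cdot 0 \cdot 6 \cdot 3 = - 5 \cdot 0 \cdot 3 = \left(-5\right) 0 = 0$)
$t{\left(S \right)} = 0$ ($t{\left(S \right)} = 0 S = 0$)
$\frac{1}{t{\left(-15 \right)} + U{\left(63,71 \right)}} = \frac{1}{0 + 53} = \frac{1}{53}$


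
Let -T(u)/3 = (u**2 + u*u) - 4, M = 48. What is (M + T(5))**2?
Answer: 8100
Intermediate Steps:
T(u) = 12 - 6*u**2 (T(u) = -3*((u**2 + u*u) - 4) = -3*((u**2 + u**2) - 4) = -3*(2*u**2 - 4) = -3*(-4 + 2*u**2) = 12 - 6*u**2)
(M + T(5))**2 = (48 + (12 - 6*5**2))**2 = (48 + (12 - 6*25))**2 = (48 + (12 - 150))**2 = (48 - 138)**2 = (-90)**2 = 8100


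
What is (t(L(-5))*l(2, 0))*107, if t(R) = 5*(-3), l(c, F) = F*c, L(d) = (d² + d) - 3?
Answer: 0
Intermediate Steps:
L(d) = -3 + d + d² (L(d) = (d + d²) - 3 = -3 + d + d²)
t(R) = -15
(t(L(-5))*l(2, 0))*107 = -0*2*107 = -15*0*107 = 0*107 = 0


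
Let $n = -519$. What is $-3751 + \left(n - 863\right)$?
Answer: $-5133$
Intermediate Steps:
$-3751 + \left(n - 863\right) = -3751 - 1382 = -5133$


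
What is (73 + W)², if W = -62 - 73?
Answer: 3844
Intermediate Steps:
W = -135
(73 + W)² = (73 - 135)² = (-62)² = 3844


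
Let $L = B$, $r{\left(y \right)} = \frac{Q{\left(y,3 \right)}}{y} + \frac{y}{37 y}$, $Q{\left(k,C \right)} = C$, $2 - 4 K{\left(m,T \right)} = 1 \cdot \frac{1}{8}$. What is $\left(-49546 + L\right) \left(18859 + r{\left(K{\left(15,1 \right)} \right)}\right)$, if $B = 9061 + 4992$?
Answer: $- \frac{123874261272}{185} \approx -6.6959 \cdot 10^{8}$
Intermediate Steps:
$K{\left(m,T \right)} = \frac{15}{32}$ ($K{\left(m,T \right)} = \frac{1}{2} - \frac{1 \cdot \frac{1}{8}}{4} = \frac{1}{2} - \frac{1}{32} = \frac{15}{32}$)
$r{\left(y \right)} = \frac{1}{37} + \frac{3}{y}$ ($r{\left(y \right)} = \frac{3}{y} + \frac{y}{37 y} = \frac{3}{y} + y \frac{1}{37 y} = \frac{3}{y} + \frac{1}{37} = \frac{1}{37} + \frac{3}{y}$)
$B = 14053$
$L = 14053$
$\left(-49546 + L\right) \left(18859 + r{\left(K{\left(15,1 \right)} \right)}\right) = \left(-49546 + 14053\right) \left(18859 + \frac{111 + \frac{15}{32}}{37 \cdot \frac{15}{32}}\right) = - 35493 \left(18859 + \frac{1}{37} \cdot \frac{32}{15} \cdot \frac{3567}{32}\right) = - 35493 \left(18859 + \frac{1189}{185}\right) = \left(-35493\right) \frac{3490104}{185} = - \frac{123874261272}{185}$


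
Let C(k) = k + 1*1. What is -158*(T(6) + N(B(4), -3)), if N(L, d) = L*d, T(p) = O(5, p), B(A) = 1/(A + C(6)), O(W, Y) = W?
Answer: -8216/11 ≈ -746.91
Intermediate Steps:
C(k) = 1 + k (C(k) = k + 1 = 1 + k)
B(A) = 1/(7 + A) (B(A) = 1/(A + (1 + 6)) = 1/(A + 7) = 1/(7 + A))
T(p) = 5
-158*(T(6) + N(B(4), -3)) = -158*(5 - 3/(7 + 4)) = -158*(5 - 3/11) = -158*52/11 = -8216/11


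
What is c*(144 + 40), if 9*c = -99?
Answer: -2024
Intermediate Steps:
c = -11 (c = (⅑)*(-99) = -11)
c*(144 + 40) = -11*(144 + 40) = -11*184 = -2024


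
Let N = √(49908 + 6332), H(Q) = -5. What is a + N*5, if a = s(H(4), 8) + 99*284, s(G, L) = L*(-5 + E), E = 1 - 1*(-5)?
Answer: 28124 + 20*√3515 ≈ 29310.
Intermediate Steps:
E = 6 (E = 1 + 5 = 6)
s(G, L) = L (s(G, L) = L*(-5 + 6) = L*1 = L)
N = 4*√3515 (N = √56240 = 4*√3515 ≈ 237.15)
a = 28124 (a = 8 + 99*284 = 8 + 28116 = 28124)
a + N*5 = 28124 + (4*√3515)*5 = 28124 + 20*√3515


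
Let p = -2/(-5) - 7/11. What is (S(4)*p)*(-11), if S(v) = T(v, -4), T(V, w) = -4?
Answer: -52/5 ≈ -10.400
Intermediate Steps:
S(v) = -4
p = -13/55 (p = -2*(-1/5) - 7*1/11 = 2/5 - 7/11 = -13/55 ≈ -0.23636)
(S(4)*p)*(-11) = -4*(-13/55)*(-11) = (52/55)*(-11) = -52/5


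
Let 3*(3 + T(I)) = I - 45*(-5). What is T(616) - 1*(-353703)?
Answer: 1061941/3 ≈ 3.5398e+5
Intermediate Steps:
T(I) = 72 + I/3 (T(I) = -3 + (I - 45*(-5))/3 = -3 + (I - 1*(-225))/3 = -3 + (I + 225)/3 = -3 + (225 + I)/3 = -3 + (75 + I/3) = 72 + I/3)
T(616) - 1*(-353703) = (72 + (⅓)*616) - 1*(-353703) = (72 + 616/3) + 353703 = 832/3 + 353703 = 1061941/3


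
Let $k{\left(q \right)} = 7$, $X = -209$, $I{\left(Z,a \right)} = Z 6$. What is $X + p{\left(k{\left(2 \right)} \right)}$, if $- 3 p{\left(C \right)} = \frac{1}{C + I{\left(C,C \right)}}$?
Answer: $- \frac{30724}{147} \approx -209.01$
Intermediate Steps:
$I{\left(Z,a \right)} = 6 Z$
$p{\left(C \right)} = - \frac{1}{21 C}$ ($p{\left(C \right)} = - \frac{1}{3 \left(C + 6 C\right)} = - \frac{1}{3 \cdot 7 C} = - \frac{\frac{1}{7} \frac{1}{C}}{3} = - \frac{1}{21 C}$)
$X + p{\left(k{\left(2 \right)} \right)} = -209 - \frac{1}{21 \cdot 7} = -209 - \frac{1}{147} = - \frac{30724}{147}$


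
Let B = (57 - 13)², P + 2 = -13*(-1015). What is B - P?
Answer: -11257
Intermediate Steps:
P = 13193 (P = -2 - 13*(-1015) = -2 + 13195 = 13193)
B = 1936 (B = 44² = 1936)
B - P = 1936 - 1*13193 = 1936 - 13193 = -11257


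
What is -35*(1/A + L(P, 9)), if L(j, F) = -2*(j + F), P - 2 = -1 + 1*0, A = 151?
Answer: 105665/151 ≈ 699.77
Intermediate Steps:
P = 1 (P = 2 + (-1 + 1*0) = 2 + (-1 + 0) = 2 - 1 = 1)
L(j, F) = -2*F - 2*j (L(j, F) = -2*(F + j) = -2*F - 2*j)
-35*(1/A + L(P, 9)) = -35*(1/151 + (-2*9 - 2*1)) = -35*(1/151 + (-18 - 2)) = -35*(1/151 - 20) = -35*(-3019/151) = 105665/151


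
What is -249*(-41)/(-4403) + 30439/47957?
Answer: -2987984/1774409 ≈ -1.6839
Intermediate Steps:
-249*(-41)/(-4403) + 30439/47957 = 10209*(-1/4403) + 30439*(1/47957) = -10209/4403 + 30439/47957 = -2987984/1774409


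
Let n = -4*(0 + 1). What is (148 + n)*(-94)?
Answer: -13536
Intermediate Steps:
n = -4 (n = -4*1 = -4)
(148 + n)*(-94) = (148 - 4)*(-94) = 144*(-94) = -13536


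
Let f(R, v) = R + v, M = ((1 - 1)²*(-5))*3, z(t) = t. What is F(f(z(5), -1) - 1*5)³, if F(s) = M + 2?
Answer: 8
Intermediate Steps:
M = 0 (M = (0²*(-5))*3 = (0*(-5))*3 = 0*3 = 0)
F(s) = 2 (F(s) = 0 + 2 = 2)
F(f(z(5), -1) - 1*5)³ = 2³ = 8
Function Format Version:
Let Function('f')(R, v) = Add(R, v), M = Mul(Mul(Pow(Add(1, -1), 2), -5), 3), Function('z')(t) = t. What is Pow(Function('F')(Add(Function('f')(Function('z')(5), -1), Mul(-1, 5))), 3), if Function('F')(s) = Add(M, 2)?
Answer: 8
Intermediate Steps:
M = 0 (M = Mul(Mul(Pow(0, 2), -5), 3) = Mul(Mul(0, -5), 3) = Mul(0, 3) = 0)
Function('F')(s) = 2 (Function('F')(s) = Add(0, 2) = 2)
Pow(Function('F')(Add(Function('f')(Function('z')(5), -1), Mul(-1, 5))), 3) = Pow(2, 3) = 8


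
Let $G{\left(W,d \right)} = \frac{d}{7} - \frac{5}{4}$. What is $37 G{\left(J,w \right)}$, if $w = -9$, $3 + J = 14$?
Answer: $- \frac{2627}{28} \approx -93.821$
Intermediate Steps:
$J = 11$ ($J = -3 + 14 = 11$)
$G{\left(W,d \right)} = - \frac{5}{4} + \frac{d}{7}$ ($G{\left(W,d \right)} = d \frac{1}{7} - \frac{5}{4} = \frac{d}{7} - \frac{5}{4} = - \frac{5}{4} + \frac{d}{7}$)
$37 G{\left(J,w \right)} = 37 \left(- \frac{5}{4} + \frac{1}{7} \left(-9\right)\right) = 37 \left(- \frac{5}{4} - \frac{9}{7}\right) = 37 \left(- \frac{71}{28}\right) = - \frac{2627}{28}$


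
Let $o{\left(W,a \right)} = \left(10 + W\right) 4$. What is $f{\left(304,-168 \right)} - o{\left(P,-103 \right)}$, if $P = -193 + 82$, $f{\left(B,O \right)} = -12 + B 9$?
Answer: $3128$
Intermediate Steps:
$f{\left(B,O \right)} = -12 + 9 B$
$P = -111$
$o{\left(W,a \right)} = 40 + 4 W$
$f{\left(304,-168 \right)} - o{\left(P,-103 \right)} = \left(-12 + 9 \cdot 304\right) - \left(40 + 4 \left(-111\right)\right) = \left(-12 + 2736\right) - \left(40 - 444\right) = 2724 - -404 = 2724 + 404 = 3128$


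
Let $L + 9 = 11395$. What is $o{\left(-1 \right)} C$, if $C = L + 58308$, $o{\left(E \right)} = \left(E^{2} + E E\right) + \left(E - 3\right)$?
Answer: $-139388$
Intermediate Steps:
$L = 11386$ ($L = -9 + 11395 = 11386$)
$o{\left(E \right)} = -3 + E + 2 E^{2}$ ($o{\left(E \right)} = \left(E^{2} + E^{2}\right) + \left(E - 3\right) = 2 E^{2} + \left(-3 + E\right) = -3 + E + 2 E^{2}$)
$C = 69694$ ($C = 11386 + 58308 = 69694$)
$o{\left(-1 \right)} C = \left(-3 - 1 + 2 \left(-1\right)^{2}\right) 69694 = \left(-3 - 1 + 2 \cdot 1\right) 69694 = \left(-3 - 1 + 2\right) 69694 = \left(-2\right) 69694 = -139388$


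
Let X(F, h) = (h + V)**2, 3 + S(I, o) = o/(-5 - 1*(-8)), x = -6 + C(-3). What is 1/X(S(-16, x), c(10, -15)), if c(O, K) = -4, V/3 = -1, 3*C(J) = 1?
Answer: 1/49 ≈ 0.020408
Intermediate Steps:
C(J) = 1/3 (C(J) = (1/3)*1 = 1/3)
V = -3 (V = 3*(-1) = -3)
x = -17/3 (x = -6 + 1/3 = -17/3 ≈ -5.6667)
S(I, o) = -3 + o/3 (S(I, o) = -3 + o/(-5 - 1*(-8)) = -3 + o/(-5 + 8) = -3 + o/3)
X(F, h) = (-3 + h)**2 (X(F, h) = (h - 3)**2 = (-3 + h)**2)
1/X(S(-16, x), c(10, -15)) = 1/((-3 - 4)**2) = 1/((-7)**2) = 1/49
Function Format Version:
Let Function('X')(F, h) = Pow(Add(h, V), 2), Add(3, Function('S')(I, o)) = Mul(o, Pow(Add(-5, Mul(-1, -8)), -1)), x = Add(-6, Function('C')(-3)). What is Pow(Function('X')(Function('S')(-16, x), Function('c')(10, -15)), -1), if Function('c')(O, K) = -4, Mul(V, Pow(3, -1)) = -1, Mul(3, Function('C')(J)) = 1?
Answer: Rational(1, 49) ≈ 0.020408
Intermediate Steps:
Function('C')(J) = Rational(1, 3) (Function('C')(J) = Mul(Rational(1, 3), 1) = Rational(1, 3))
V = -3 (V = Mul(3, -1) = -3)
x = Rational(-17, 3) (x = Add(-6, Rational(1, 3)) = Rational(-17, 3) ≈ -5.6667)
Function('S')(I, o) = Add(-3, Mul(Rational(1, 3), o)) (Function('S')(I, o) = Add(-3, Mul(o, Pow(Add(-5, Mul(-1, -8)), -1))) = Add(-3, Mul(o, Pow(Add(-5, 8), -1))) = Add(-3, Mul(o, Pow(3, -1))) = Add(-3, Mul(o, Rational(1, 3))) = Add(-3, Mul(Rational(1, 3), o)))
Function('X')(F, h) = Pow(Add(-3, h), 2) (Function('X')(F, h) = Pow(Add(h, -3), 2) = Pow(Add(-3, h), 2))
Pow(Function('X')(Function('S')(-16, x), Function('c')(10, -15)), -1) = Pow(Pow(Add(-3, -4), 2), -1) = Pow(Pow(-7, 2), -1) = Pow(49, -1) = Rational(1, 49)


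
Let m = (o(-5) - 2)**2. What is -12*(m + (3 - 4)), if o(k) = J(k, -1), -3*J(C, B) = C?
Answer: 32/3 ≈ 10.667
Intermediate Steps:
J(C, B) = -C/3
o(k) = -k/3
m = 1/9 (m = (-1/3*(-5) - 2)**2 = (5/3 - 2)**2 = (-1/3)**2 = 1/9 ≈ 0.11111)
-12*(m + (3 - 4)) = -12*(1/9 + (3 - 4)) = -12*(1/9 - 1) = -12*(-8/9) = 32/3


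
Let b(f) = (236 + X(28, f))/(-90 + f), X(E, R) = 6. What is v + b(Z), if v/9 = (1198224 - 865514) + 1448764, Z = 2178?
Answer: 16738729825/1044 ≈ 1.6033e+7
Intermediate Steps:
b(f) = 242/(-90 + f) (b(f) = (236 + 6)/(-90 + f) = 242/(-90 + f))
v = 16033266 (v = 9*((1198224 - 865514) + 1448764) = 9*(332710 + 1448764) = 9*1781474 = 16033266)
v + b(Z) = 16033266 + 242/(-90 + 2178) = 16033266 + 242/2088 = 16033266 + 242*(1/2088) = 16033266 + 121/1044 = 16738729825/1044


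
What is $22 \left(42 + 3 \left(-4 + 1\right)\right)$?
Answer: $726$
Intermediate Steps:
$22 \left(42 + 3 \left(-4 + 1\right)\right) = 22 \left(42 + 3 \left(-3\right)\right) = 22 \left(42 - 9\right) = 22 \cdot 33 = 726$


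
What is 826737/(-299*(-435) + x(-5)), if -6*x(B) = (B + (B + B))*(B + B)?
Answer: 826737/130040 ≈ 6.3576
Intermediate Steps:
x(B) = -B² (x(B) = -(B + (B + B))*(B + B)/6 = -(B + 2*B)*2*B/6 = -3*B*2*B/6 = -B²)
826737/(-299*(-435) + x(-5)) = 826737/(-299*(-435) - 1*(-5)²) = 826737/(130065 - 1*25) = 826737/(130065 - 25) = 826737/130040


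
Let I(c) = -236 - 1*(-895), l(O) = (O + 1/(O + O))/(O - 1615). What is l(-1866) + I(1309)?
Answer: 8568093541/12991092 ≈ 659.54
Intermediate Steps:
l(O) = (O + 1/(2*O))/(-1615 + O)
I(c) = 659 (I(c) = -236 + 895 = 659)
l(-1866) + I(1309) = (1/2 + (-1866)**2)/((-1866)*(-1615 - 1866)) + 659 = -1/1866*(1/2 + 3481956)/(-3481) + 659 = -1/1866*(-1/3481)*6963913/2 + 659 = 6963913/12991092 + 659 = 8568093541/12991092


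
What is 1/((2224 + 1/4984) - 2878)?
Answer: -4984/3259535 ≈ -0.0015291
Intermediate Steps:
1/((2224 + 1/4984) - 2878) = 1/(11084417/4984 - 2878) = 1/(-3259535/4984) = -4984/3259535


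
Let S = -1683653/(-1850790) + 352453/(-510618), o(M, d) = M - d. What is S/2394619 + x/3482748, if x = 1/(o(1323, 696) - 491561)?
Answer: 9849665954669853836003/107481161215111033150510889160 ≈ 9.1641e-8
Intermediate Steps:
x = -1/490934 (x = 1/((1323 - 1*696) - 491561) = 1/((1323 - 696) - 491561) = 1/(627 - 491561) = 1/(-490934) = -1/490934 ≈ -2.0369e-6)
S = 17282253307/78753890685 (S = -1683653*(-1/1850790) + 352453*(-1/510618) = 1683653/1850790 - 352453/510618 = 17282253307/78753890685 ≈ 0.21945)
S/2394619 + x/3482748 = (17282253307/78753890685)/2394619 - 1/490934/3482748 = (17282253307/78753890685)*(1/2394619) - 1/490934*1/3482748 = 17282253307/188585562958224015 - 1/1709799406632 = 9849665954669853836003/107481161215111033150510889160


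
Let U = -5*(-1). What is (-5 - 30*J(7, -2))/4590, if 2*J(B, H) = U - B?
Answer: 5/918 ≈ 0.0054466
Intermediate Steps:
U = 5
J(B, H) = 5/2 - B/2 (J(B, H) = (5 - B)/2 = 5/2 - B/2)
(-5 - 30*J(7, -2))/4590 = (-5 - 30*(5/2 - 1/2*7))/4590 = (-5 - 30*(5/2 - 7/2))*(1/4590) = (-5 - 30*(-1))*(1/4590) = (-5 + 30)*(1/4590) = 25*(1/4590) = 5/918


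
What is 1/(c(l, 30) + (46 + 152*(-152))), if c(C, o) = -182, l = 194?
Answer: -1/23240 ≈ -4.3029e-5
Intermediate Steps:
1/(c(l, 30) + (46 + 152*(-152))) = 1/(-182 + (46 + 152*(-152))) = 1/(-182 + (46 - 23104)) = 1/(-182 - 23058) = 1/(-23240) = -1/23240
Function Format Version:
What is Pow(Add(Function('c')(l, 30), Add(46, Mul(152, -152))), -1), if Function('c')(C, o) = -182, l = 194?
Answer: Rational(-1, 23240) ≈ -4.3029e-5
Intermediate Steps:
Pow(Add(Function('c')(l, 30), Add(46, Mul(152, -152))), -1) = Pow(Add(-182, Add(46, Mul(152, -152))), -1) = Pow(Add(-182, Add(46, -23104)), -1) = Pow(Add(-182, -23058), -1) = Pow(-23240, -1) = Rational(-1, 23240)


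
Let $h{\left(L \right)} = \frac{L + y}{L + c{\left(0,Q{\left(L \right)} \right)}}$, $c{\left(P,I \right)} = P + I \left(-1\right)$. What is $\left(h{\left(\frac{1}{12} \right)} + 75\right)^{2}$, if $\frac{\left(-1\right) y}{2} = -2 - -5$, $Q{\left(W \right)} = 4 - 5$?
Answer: $\frac{817216}{169} \approx 4835.6$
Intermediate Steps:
$Q{\left(W \right)} = -1$ ($Q{\left(W \right)} = 4 - 5 = -1$)
$c{\left(P,I \right)} = P - I$
$y = -6$ ($y = - 2 \left(-2 - -5\right) = - 2 \left(-2 + 5\right) = \left(-2\right) 3 = -6$)
$h{\left(L \right)} = \frac{-6 + L}{1 + L}$ ($h{\left(L \right)} = \frac{L - 6}{L + \left(0 - -1\right)} = \frac{-6 + L}{L + \left(0 + 1\right)} = \frac{-6 + L}{L + 1} = \frac{-6 + L}{1 + L}$)
$\left(h{\left(\frac{1}{12} \right)} + 75\right)^{2} = \left(\frac{-6 + \frac{1}{12}}{1 + \frac{1}{12}} + 75\right)^{2} = \left(\frac{1}{\frac{13}{12}} \left(- \frac{71}{12}\right) + 75\right)^{2} = \left(\frac{12}{13} \left(- \frac{71}{12}\right) + 75\right)^{2} = \left(- \frac{71}{13} + 75\right)^{2} = \left(\frac{904}{13}\right)^{2} = \frac{817216}{169}$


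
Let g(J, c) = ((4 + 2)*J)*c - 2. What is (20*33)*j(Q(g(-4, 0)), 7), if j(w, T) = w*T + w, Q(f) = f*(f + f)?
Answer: 42240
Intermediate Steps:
g(J, c) = -2 + 6*J*c (g(J, c) = (6*J)*c - 2 = 6*J*c - 2 = -2 + 6*J*c)
Q(f) = 2*f² (Q(f) = f*(2*f) = 2*f²)
j(w, T) = w + T*w (j(w, T) = T*w + w = w + T*w)
(20*33)*j(Q(g(-4, 0)), 7) = (20*33)*((2*(-2 + 6*(-4)*0)²)*(1 + 7)) = 660*((2*(-2 + 0)²)*8) = 660*((2*(-2)²)*8) = 660*((2*4)*8) = 660*(8*8) = 660*64 = 42240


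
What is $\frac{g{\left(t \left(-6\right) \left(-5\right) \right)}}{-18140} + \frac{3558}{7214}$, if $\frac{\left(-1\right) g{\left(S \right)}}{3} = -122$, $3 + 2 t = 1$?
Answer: $\frac{15475449}{32715490} \approx 0.47303$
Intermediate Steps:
$t = -1$ ($t = - \frac{3}{2} + \frac{1}{2} \cdot 1 = - \frac{3}{2} + \frac{1}{2} = -1$)
$g{\left(S \right)} = 366$ ($g{\left(S \right)} = \left(-3\right) \left(-122\right) = 366$)
$\frac{g{\left(t \left(-6\right) \left(-5\right) \right)}}{-18140} + \frac{3558}{7214} = \frac{366}{-18140} + \frac{3558}{7214} = 366 \left(- \frac{1}{18140}\right) + 3558 \cdot \frac{1}{7214} = - \frac{183}{9070} + \frac{1779}{3607} = \frac{15475449}{32715490}$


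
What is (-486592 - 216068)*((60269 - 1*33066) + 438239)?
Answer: -327047475720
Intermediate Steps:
(-486592 - 216068)*((60269 - 1*33066) + 438239) = -702660*((60269 - 33066) + 438239) = -702660*(27203 + 438239) = -702660*465442 = -327047475720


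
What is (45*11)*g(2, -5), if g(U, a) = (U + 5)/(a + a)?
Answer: -693/2 ≈ -346.50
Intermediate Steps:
g(U, a) = (5 + U)/(2*a) (g(U, a) = (5 + U)/((2*a)) = (5 + U)*(1/(2*a)) = (5 + U)/(2*a))
(45*11)*g(2, -5) = (45*11)*((½)*(5 + 2)/(-5)) = 495*((½)*(-⅕)*7) = 495*(-7/10) = -693/2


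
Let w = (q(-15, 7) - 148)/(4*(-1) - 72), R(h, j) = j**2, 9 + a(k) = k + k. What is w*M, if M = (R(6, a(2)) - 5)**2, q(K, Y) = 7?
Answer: 14100/19 ≈ 742.11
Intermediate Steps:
a(k) = -9 + 2*k (a(k) = -9 + (k + k) = -9 + 2*k)
w = 141/76 (w = (7 - 148)/(4*(-1) - 72) = -141/(-4 - 72) = -141/(-76) = -141*(-1/76) = 141/76 ≈ 1.8553)
M = 400 (M = ((-9 + 2*2)**2 - 5)**2 = ((-9 + 4)**2 - 5)**2 = ((-5)**2 - 5)**2 = (25 - 5)**2 = 20**2 = 400)
w*M = (141/76)*400 = 14100/19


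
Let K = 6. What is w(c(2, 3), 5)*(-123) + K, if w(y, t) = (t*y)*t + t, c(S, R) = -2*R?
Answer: 17841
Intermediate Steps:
w(y, t) = t + y*t² (w(y, t) = y*t² + t = t + y*t²)
w(c(2, 3), 5)*(-123) + K = (5*(1 + 5*(-2*3)))*(-123) + 6 = (5*(1 + 5*(-6)))*(-123) + 6 = (5*(1 - 30))*(-123) + 6 = (5*(-29))*(-123) + 6 = -145*(-123) + 6 = 17835 + 6 = 17841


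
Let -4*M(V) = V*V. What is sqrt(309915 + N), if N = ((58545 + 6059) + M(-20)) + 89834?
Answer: sqrt(464253) ≈ 681.36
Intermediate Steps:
M(V) = -V**2/4 (M(V) = -V*V/4 = -V**2/4)
N = 154338 (N = ((58545 + 6059) - 1/4*(-20)**2) + 89834 = (64604 - 1/4*400) + 89834 = (64604 - 100) + 89834 = 64504 + 89834 = 154338)
sqrt(309915 + N) = sqrt(309915 + 154338) = sqrt(464253)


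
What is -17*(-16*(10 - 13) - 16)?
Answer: -544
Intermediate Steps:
-17*(-16*(10 - 13) - 16) = -17*(-16*(-3) - 16) = -17*(48 - 16) = -17*32 = -544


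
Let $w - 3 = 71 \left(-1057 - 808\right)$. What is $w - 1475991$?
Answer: $-1608403$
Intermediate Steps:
$w = -132412$ ($w = 3 + 71 \left(-1057 - 808\right) = 3 + 71 \left(-1865\right) = 3 - 132415 = -132412$)
$w - 1475991 = -132412 - 1475991 = -1608403$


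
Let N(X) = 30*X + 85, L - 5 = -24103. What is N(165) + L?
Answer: -19063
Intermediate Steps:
L = -24098 (L = 5 - 24103 = -24098)
N(X) = 85 + 30*X
N(165) + L = (85 + 30*165) - 24098 = (85 + 4950) - 24098 = 5035 - 24098 = -19063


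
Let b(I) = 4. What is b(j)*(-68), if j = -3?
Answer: -272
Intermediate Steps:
b(j)*(-68) = 4*(-68) = -272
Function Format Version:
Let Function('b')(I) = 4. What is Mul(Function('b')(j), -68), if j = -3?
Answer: -272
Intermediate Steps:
Mul(Function('b')(j), -68) = Mul(4, -68) = -272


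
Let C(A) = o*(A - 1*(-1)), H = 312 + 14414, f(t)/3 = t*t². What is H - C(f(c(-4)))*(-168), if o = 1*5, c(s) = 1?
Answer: 18086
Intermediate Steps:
o = 5
f(t) = 3*t³ (f(t) = 3*(t*t²) = 3*t³)
H = 14726
C(A) = 5 + 5*A (C(A) = 5*(A - 1*(-1)) = 5*(A + 1) = 5*(1 + A) = 5 + 5*A)
H - C(f(c(-4)))*(-168) = 14726 - (5 + 5*(3*1³))*(-168) = 14726 - (5 + 5*(3*1))*(-168) = 14726 - (5 + 5*3)*(-168) = 14726 - (5 + 15)*(-168) = 14726 - 20*(-168) = 14726 - 1*(-3360) = 14726 + 3360 = 18086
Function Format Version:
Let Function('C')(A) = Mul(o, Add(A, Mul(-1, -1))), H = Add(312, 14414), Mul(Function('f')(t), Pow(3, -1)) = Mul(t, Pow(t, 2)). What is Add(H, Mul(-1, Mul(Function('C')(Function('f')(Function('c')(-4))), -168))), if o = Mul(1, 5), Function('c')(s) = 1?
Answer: 18086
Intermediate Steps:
o = 5
Function('f')(t) = Mul(3, Pow(t, 3)) (Function('f')(t) = Mul(3, Mul(t, Pow(t, 2))) = Mul(3, Pow(t, 3)))
H = 14726
Function('C')(A) = Add(5, Mul(5, A)) (Function('C')(A) = Mul(5, Add(A, Mul(-1, -1))) = Mul(5, Add(A, 1)) = Mul(5, Add(1, A)) = Add(5, Mul(5, A)))
Add(H, Mul(-1, Mul(Function('C')(Function('f')(Function('c')(-4))), -168))) = Add(14726, Mul(-1, Mul(Add(5, Mul(5, Mul(3, Pow(1, 3)))), -168))) = Add(14726, Mul(-1, Mul(Add(5, Mul(5, Mul(3, 1))), -168))) = Add(14726, Mul(-1, Mul(Add(5, Mul(5, 3)), -168))) = Add(14726, Mul(-1, Mul(Add(5, 15), -168))) = Add(14726, Mul(-1, Mul(20, -168))) = Add(14726, Mul(-1, -3360)) = Add(14726, 3360) = 18086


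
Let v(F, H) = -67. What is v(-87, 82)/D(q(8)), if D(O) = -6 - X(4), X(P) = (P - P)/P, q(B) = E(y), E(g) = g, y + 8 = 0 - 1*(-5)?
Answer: 67/6 ≈ 11.167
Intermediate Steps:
y = -3 (y = -8 + (0 - 1*(-5)) = -8 + (0 + 5) = -8 + 5 = -3)
q(B) = -3
X(P) = 0 (X(P) = 0/P = 0)
D(O) = -6 (D(O) = -6 - 1*0 = -6 + 0 = -6)
v(-87, 82)/D(q(8)) = -67/(-6) = -67*(-1/6) = 67/6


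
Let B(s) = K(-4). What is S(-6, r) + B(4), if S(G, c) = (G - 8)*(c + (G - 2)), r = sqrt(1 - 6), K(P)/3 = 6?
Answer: 130 - 14*I*sqrt(5) ≈ 130.0 - 31.305*I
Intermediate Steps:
K(P) = 18 (K(P) = 3*6 = 18)
B(s) = 18
r = I*sqrt(5) (r = sqrt(-5) = I*sqrt(5) ≈ 2.2361*I)
S(G, c) = (-8 + G)*(-2 + G + c) (S(G, c) = (-8 + G)*(c + (-2 + G)) = (-8 + G)*(-2 + G + c))
S(-6, r) + B(4) = (16 + (-6)**2 - 10*(-6) - 8*I*sqrt(5) - 6*I*sqrt(5)) + 18 = (16 + 36 + 60 - 8*I*sqrt(5) - 6*I*sqrt(5)) + 18 = (112 - 14*I*sqrt(5)) + 18 = 130 - 14*I*sqrt(5)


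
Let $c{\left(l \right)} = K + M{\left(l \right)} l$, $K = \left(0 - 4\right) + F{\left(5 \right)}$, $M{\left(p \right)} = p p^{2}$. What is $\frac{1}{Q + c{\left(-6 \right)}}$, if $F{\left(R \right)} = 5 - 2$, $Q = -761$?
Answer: $\frac{1}{534} \approx 0.0018727$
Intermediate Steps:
$F{\left(R \right)} = 3$ ($F{\left(R \right)} = 5 - 2 = 3$)
$M{\left(p \right)} = p^{3}$
$K = -1$ ($K = \left(0 - 4\right) + 3 = -4 + 3 = -1$)
$c{\left(l \right)} = -1 + l^{4}$ ($c{\left(l \right)} = -1 + l^{3} l = -1 + l^{4}$)
$\frac{1}{Q + c{\left(-6 \right)}} = \frac{1}{-761 - \left(1 - \left(-6\right)^{4}\right)} = \frac{1}{-761 + \left(-1 + 1296\right)} = \frac{1}{-761 + 1295} = \frac{1}{534}$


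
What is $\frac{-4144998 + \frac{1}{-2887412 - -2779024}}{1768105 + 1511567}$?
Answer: $- \frac{449268043225}{355477088736} \approx -1.2638$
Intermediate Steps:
$\frac{-4144998 + \frac{1}{-2887412 - -2779024}}{1768105 + 1511567} = \frac{-4144998 + \frac{1}{-2887412 + 2779024}}{3279672} = \left(-4144998 + \frac{1}{-108388}\right) \frac{1}{3279672} = \left(-4144998 - \frac{1}{108388}\right) \frac{1}{3279672} = \left(- \frac{449268043225}{108388}\right) \frac{1}{3279672} = - \frac{449268043225}{355477088736}$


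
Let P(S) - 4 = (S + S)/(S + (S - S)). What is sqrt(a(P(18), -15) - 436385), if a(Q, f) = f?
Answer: 20*I*sqrt(1091) ≈ 660.61*I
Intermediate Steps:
P(S) = 6 (P(S) = 4 + (S + S)/(S + (S - S)) = 4 + (2*S)/(S + 0) = 4 + (2*S)/S = 4 + 2 = 6)
sqrt(a(P(18), -15) - 436385) = sqrt(-15 - 436385) = sqrt(-436400) = 20*I*sqrt(1091)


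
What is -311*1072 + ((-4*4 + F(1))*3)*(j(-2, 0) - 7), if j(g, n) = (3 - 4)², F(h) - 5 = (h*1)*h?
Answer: -333212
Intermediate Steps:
F(h) = 5 + h² (F(h) = 5 + (h*1)*h = 5 + h*h = 5 + h²)
j(g, n) = 1 (j(g, n) = (-1)² = 1)
-311*1072 + ((-4*4 + F(1))*3)*(j(-2, 0) - 7) = -311*1072 + ((-4*4 + (5 + 1²))*3)*(1 - 7) = -333392 + ((-16 + (5 + 1))*3)*(-6) = -333392 + ((-16 + 6)*3)*(-6) = -333392 - 10*3*(-6) = -333392 - 30*(-6) = -333392 + 180 = -333212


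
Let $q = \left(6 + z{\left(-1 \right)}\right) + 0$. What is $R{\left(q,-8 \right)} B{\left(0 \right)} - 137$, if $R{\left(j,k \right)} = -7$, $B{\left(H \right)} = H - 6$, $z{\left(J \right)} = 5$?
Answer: $-95$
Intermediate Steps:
$B{\left(H \right)} = -6 + H$
$q = 11$ ($q = \left(6 + 5\right) + 0 = 11 + 0 = 11$)
$R{\left(q,-8 \right)} B{\left(0 \right)} - 137 = - 7 \left(-6 + 0\right) - 137 = \left(-7\right) \left(-6\right) - 137 = 42 - 137 = -95$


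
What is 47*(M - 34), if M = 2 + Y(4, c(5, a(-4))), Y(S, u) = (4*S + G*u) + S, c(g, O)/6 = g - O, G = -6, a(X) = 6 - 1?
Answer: -564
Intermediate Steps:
a(X) = 5
c(g, O) = -6*O + 6*g (c(g, O) = 6*(g - O) = -6*O + 6*g)
Y(S, u) = -6*u + 5*S (Y(S, u) = (4*S - 6*u) + S = (-6*u + 4*S) + S = -6*u + 5*S)
M = 22 (M = 2 + (-6*(-6*5 + 6*5) + 5*4) = 2 + (-6*(-30 + 30) + 20) = 2 + (-6*0 + 20) = 2 + (0 + 20) = 2 + 20 = 22)
47*(M - 34) = 47*(22 - 34) = 47*(-12) = -564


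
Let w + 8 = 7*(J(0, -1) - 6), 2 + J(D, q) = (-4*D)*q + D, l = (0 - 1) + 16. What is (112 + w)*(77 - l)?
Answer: 2976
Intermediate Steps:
l = 15 (l = -1 + 16 = 15)
J(D, q) = -2 + D - 4*D*q (J(D, q) = -2 + ((-4*D)*q + D) = -2 + (-4*D*q + D) = -2 + (D - 4*D*q) = -2 + D - 4*D*q)
w = -64 (w = -8 + 7*((-2 + 0 - 4*0*(-1)) - 6) = -8 + 7*((-2 + 0 + 0) - 6) = -8 + 7*(-2 - 6) = -8 + 7*(-8) = -8 - 56 = -64)
(112 + w)*(77 - l) = (112 - 64)*(77 - 1*15) = 48*(77 - 15) = 48*62 = 2976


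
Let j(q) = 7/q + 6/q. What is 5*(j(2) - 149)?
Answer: -1425/2 ≈ -712.50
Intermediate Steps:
j(q) = 13/q
5*(j(2) - 149) = 5*(13/2 - 149) = 5*(-285/2) = -1425/2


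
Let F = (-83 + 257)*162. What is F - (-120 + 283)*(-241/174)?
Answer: 4943995/174 ≈ 28414.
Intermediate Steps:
F = 28188 (F = 174*162 = 28188)
F - (-120 + 283)*(-241/174) = 28188 - (-120 + 283)*(-241/174) = 28188 - 163*(-241*1/174) = 28188 - 163*(-241)/174 = 28188 - 1*(-39283/174) = 28188 + 39283/174 = 4943995/174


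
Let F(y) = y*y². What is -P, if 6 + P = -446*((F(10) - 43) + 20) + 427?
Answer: 435321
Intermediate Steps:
F(y) = y³
P = -435321 (P = -6 + (-446*((10³ - 43) + 20) + 427) = -6 + (-446*((1000 - 43) + 20) + 427) = -6 + (-446*(957 + 20) + 427) = -6 + (-446*977 + 427) = -6 + (-435742 + 427) = -6 - 435315 = -435321)
-P = -1*(-435321) = 435321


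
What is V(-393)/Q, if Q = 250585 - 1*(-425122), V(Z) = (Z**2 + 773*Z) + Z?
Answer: -149733/675707 ≈ -0.22159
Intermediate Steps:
V(Z) = Z**2 + 774*Z
Q = 675707 (Q = 250585 + 425122 = 675707)
V(-393)/Q = -393*(774 - 393)/675707 = -393*381*(1/675707) = -149733*1/675707 = -149733/675707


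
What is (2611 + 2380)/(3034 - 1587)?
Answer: 4991/1447 ≈ 3.4492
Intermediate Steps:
(2611 + 2380)/(3034 - 1587) = 4991/1447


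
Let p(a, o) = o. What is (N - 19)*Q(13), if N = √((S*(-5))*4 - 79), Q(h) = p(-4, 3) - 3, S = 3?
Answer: 0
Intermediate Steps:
Q(h) = 0 (Q(h) = 3 - 3 = 0)
N = I*√139 (N = √((3*(-5))*4 - 79) = √(-15*4 - 79) = √(-60 - 79) = √(-139) = I*√139 ≈ 11.79*I)
(N - 19)*Q(13) = (I*√139 - 19)*0 = (-19 + I*√139)*0 = 0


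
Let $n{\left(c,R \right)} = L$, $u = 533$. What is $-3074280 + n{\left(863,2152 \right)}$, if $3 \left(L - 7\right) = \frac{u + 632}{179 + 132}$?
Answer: $- \frac{2868295544}{933} \approx -3.0743 \cdot 10^{6}$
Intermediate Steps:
$L = \frac{7696}{933}$ ($L = 7 + \frac{\left(533 + 632\right) \frac{1}{179 + 132}}{3} = 7 + \frac{1165 \cdot \frac{1}{311}}{3} = 7 + \frac{1}{3} \cdot \frac{1165}{311} = 7 + \frac{1165}{933} = \frac{7696}{933} \approx 8.2487$)
$n{\left(c,R \right)} = \frac{7696}{933}$
$-3074280 + n{\left(863,2152 \right)} = -3074280 + \frac{7696}{933} = - \frac{2868295544}{933}$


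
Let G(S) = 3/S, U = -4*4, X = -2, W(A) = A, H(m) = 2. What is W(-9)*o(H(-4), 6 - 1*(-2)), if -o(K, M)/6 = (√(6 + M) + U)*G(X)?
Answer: 1296 - 81*√14 ≈ 992.93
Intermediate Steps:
U = -16
o(K, M) = -144 + 9*√(6 + M) (o(K, M) = -6*(√(6 + M) - 16)*3/(-2) = -6*(-16 + √(6 + M))*3*(-½) = -6*(-16 + √(6 + M))*(-3)/2 = -6*(24 - 3*√(6 + M)/2) = -144 + 9*√(6 + M))
W(-9)*o(H(-4), 6 - 1*(-2)) = -9*(-144 + 9*√(6 + (6 - 1*(-2)))) = -9*(-144 + 9*√(6 + (6 + 2))) = -9*(-144 + 9*√(6 + 8)) = -9*(-144 + 9*√14) = 1296 - 81*√14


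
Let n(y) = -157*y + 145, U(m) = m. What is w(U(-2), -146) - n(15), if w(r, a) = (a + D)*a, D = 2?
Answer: 23234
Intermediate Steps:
n(y) = 145 - 157*y
w(r, a) = a*(2 + a) (w(r, a) = (a + 2)*a = (2 + a)*a = a*(2 + a))
w(U(-2), -146) - n(15) = -146*(2 - 146) - (145 - 157*15) = -146*(-144) - (145 - 2355) = 21024 - 1*(-2210) = 21024 + 2210 = 23234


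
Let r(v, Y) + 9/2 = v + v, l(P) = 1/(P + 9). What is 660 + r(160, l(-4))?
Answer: 1951/2 ≈ 975.50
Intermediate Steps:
l(P) = 1/(9 + P)
r(v, Y) = -9/2 + 2*v (r(v, Y) = -9/2 + (v + v) = -9/2 + 2*v)
660 + r(160, l(-4)) = 660 + (-9/2 + 2*160) = 660 + (-9/2 + 320) = 660 + 631/2 = 1951/2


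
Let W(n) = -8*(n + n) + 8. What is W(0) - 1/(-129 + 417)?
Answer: 2303/288 ≈ 7.9965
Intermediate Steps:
W(n) = 8 - 16*n (W(n) = -16*n + 8 = 8 - 16*n)
W(0) - 1/(-129 + 417) = (8 - 16*0) - 1/(-129 + 417) = (8 + 0) - 1/288 = 8 - 1*1/288 = 8 - 1/288 = 2303/288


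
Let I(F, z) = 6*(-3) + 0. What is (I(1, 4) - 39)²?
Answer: 3249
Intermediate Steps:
I(F, z) = -18 (I(F, z) = -18 + 0 = -18)
(I(1, 4) - 39)² = (-18 - 39)² = (-57)² = 3249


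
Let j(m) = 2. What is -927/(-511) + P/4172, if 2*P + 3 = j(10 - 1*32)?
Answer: 1104911/609112 ≈ 1.8140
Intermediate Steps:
P = -1/2 (P = -3/2 + (1/2)*2 = -3/2 + 1 = -1/2 ≈ -0.50000)
-927/(-511) + P/4172 = -927/(-511) - 1/2/4172 = -927*(-1/511) - 1/2*1/4172 = 927/511 - 1/8344 = 1104911/609112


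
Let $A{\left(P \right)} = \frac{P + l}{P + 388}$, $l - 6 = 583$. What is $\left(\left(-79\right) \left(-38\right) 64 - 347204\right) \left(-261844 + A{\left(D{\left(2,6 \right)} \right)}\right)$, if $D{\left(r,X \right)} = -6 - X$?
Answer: $\frac{3816915323823}{94} \approx 4.0605 \cdot 10^{10}$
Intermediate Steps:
$l = 589$ ($l = 6 + 583 = 589$)
$A{\left(P \right)} = \frac{589 + P}{388 + P}$ ($A{\left(P \right)} = \frac{P + 589}{P + 388} = \frac{589 + P}{388 + P}$)
$\left(\left(-79\right) \left(-38\right) 64 - 347204\right) \left(-261844 + A{\left(D{\left(2,6 \right)} \right)}\right) = \left(\left(-79\right) \left(-38\right) 64 - 347204\right) \left(-261844 + \frac{589 - 12}{388 - 12}\right) = \left(3002 \cdot 64 - 347204\right) \left(-261844 + \frac{589 - 12}{388 - 12}\right) = \left(192128 - 347204\right) \left(-261844 + \frac{589 - 12}{388 - 12}\right) = - 155076 \left(-261844 + \frac{1}{376} \cdot 577\right) = - 155076 \left(-261844 + \frac{577}{376}\right) = \left(-155076\right) \left(- \frac{98452767}{376}\right) = \frac{3816915323823}{94}$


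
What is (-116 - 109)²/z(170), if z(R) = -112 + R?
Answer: 50625/58 ≈ 872.84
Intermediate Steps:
(-116 - 109)²/z(170) = (-116 - 109)²/(-112 + 170) = (-225)²/58 = 50625*(1/58) = 50625/58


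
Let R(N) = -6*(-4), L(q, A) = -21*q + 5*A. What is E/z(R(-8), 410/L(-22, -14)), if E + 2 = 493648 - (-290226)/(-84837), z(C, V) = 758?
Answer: 6979859246/10717741 ≈ 651.24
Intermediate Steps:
R(N) = 24
E = 13959718492/28279 (E = -2 + (493648 - (-290226)/(-84837)) = -2 + (493648 - (-290226)*(-1)/84837) = -2 + (493648 - 1*96742/28279) = -2 + (493648 - 96742/28279) = -2 + 13959775050/28279 = 13959718492/28279 ≈ 4.9364e+5)
E/z(R(-8), 410/L(-22, -14)) = (13959718492/28279)/758 = (13959718492/28279)*(1/758) = 6979859246/10717741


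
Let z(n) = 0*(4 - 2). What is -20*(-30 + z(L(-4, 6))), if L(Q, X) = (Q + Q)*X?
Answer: 600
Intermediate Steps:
L(Q, X) = 2*Q*X (L(Q, X) = (2*Q)*X = 2*Q*X)
z(n) = 0 (z(n) = 0*2 = 0)
-20*(-30 + z(L(-4, 6))) = -20*(-30 + 0) = -20*(-30) = 600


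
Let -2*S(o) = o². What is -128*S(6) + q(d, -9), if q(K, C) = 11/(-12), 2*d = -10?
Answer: 27637/12 ≈ 2303.1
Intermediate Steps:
d = -5 (d = (½)*(-10) = -5)
S(o) = -o²/2
q(K, C) = -11/12 (q(K, C) = 11*(-1/12) = -11/12)
-128*S(6) + q(d, -9) = -(-64)*6² - 11/12 = -(-64)*36 - 11/12 = -128*(-18) - 11/12 = 2304 - 11/12 = 27637/12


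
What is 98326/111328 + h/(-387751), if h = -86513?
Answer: 3411237435/3083395952 ≈ 1.1063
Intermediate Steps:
98326/111328 + h/(-387751) = 98326/111328 - 86513/(-387751) = 98326*(1/111328) - 86513*(-1/387751) = 49163/55664 + 12359/55393 = 3411237435/3083395952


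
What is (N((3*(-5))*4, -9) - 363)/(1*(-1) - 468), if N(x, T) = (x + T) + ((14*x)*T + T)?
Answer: -1017/67 ≈ -15.179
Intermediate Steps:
N(x, T) = x + 2*T + 14*T*x (N(x, T) = (T + x) + (14*T*x + T) = (T + x) + (T + 14*T*x) = x + 2*T + 14*T*x)
(N((3*(-5))*4, -9) - 363)/(1*(-1) - 468) = (((3*(-5))*4 + 2*(-9) + 14*(-9)*((3*(-5))*4)) - 363)/(1*(-1) - 468) = ((-15*4 - 18 + 14*(-9)*(-15*4)) - 363)/(-1 - 468) = ((-60 - 18 + 14*(-9)*(-60)) - 363)/(-469) = ((-60 - 18 + 7560) - 363)*(-1/469) = (7482 - 363)*(-1/469) = 7119*(-1/469) = -1017/67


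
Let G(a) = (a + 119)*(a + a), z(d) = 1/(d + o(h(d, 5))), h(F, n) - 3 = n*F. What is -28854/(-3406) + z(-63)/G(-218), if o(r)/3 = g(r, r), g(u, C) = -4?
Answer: 46704525397/5513121900 ≈ 8.4715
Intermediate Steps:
h(F, n) = 3 + F*n (h(F, n) = 3 + n*F = 3 + F*n)
o(r) = -12 (o(r) = 3*(-4) = -12)
z(d) = 1/(-12 + d) (z(d) = 1/(d - 12) = 1/(-12 + d))
G(a) = 2*a*(119 + a) (G(a) = (119 + a)*(2*a) = 2*a*(119 + a))
-28854/(-3406) + z(-63)/G(-218) = -28854/(-3406) + 1/((-12 - 63)*((2*(-218)*(119 - 218)))) = -28854*(-1/3406) + 1/((-75)*((2*(-218)*(-99)))) = 14427/1703 - 1/75/43164 = 14427/1703 - 1/75*1/43164 = 14427/1703 - 1/3237300 = 46704525397/5513121900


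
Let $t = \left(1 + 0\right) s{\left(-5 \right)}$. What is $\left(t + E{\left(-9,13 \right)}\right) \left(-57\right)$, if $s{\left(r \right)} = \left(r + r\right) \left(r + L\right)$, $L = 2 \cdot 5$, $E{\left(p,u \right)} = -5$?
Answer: $3135$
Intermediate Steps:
$L = 10$
$s{\left(r \right)} = 2 r \left(10 + r\right)$ ($s{\left(r \right)} = \left(r + r\right) \left(r + 10\right) = 2 r \left(10 + r\right)$)
$t = -50$ ($t = \left(1 + 0\right) 2 \left(-5\right) \left(10 - 5\right) = 1 \cdot 2 \left(-5\right) 5 = 1 \left(-50\right) = -50$)
$\left(t + E{\left(-9,13 \right)}\right) \left(-57\right) = \left(-50 - 5\right) \left(-57\right) = \left(-55\right) \left(-57\right) = 3135$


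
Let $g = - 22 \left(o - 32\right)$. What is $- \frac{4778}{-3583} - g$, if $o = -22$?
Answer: $- \frac{4251826}{3583} \approx -1186.7$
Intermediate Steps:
$g = 1188$ ($g = - 22 \left(-22 - 32\right) = \left(-22\right) \left(-54\right) = 1188$)
$- \frac{4778}{-3583} - g = - \frac{4778}{-3583} - 1188 = \left(-4778\right) \left(- \frac{1}{3583}\right) - 1188 = \frac{4778}{3583} - 1188 = - \frac{4251826}{3583}$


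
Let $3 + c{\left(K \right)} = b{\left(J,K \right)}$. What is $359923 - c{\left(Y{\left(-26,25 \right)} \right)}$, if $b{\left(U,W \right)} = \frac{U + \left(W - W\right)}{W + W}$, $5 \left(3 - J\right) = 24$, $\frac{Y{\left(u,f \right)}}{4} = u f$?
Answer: $\frac{9358075991}{26000} \approx 3.5993 \cdot 10^{5}$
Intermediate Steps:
$Y{\left(u,f \right)} = 4 f u$ ($Y{\left(u,f \right)} = 4 u f = 4 f u$)
$J = - \frac{9}{5}$ ($J = 3 - \frac{24}{5} = - \frac{9}{5} \approx -1.8$)
$b{\left(U,W \right)} = \frac{U}{2 W}$ ($b{\left(U,W \right)} = \frac{U + 0}{2 W} = U \frac{1}{2 W} = \frac{U}{2 W}$)
$c{\left(K \right)} = -3 - \frac{9}{10 K}$ ($c{\left(K \right)} = -3 + \frac{1}{2} \left(- \frac{9}{5}\right) \frac{1}{K} = -3 - \frac{9}{10 K}$)
$359923 - c{\left(Y{\left(-26,25 \right)} \right)} = 359923 - \left(-3 - \frac{9}{10 \cdot 4 \cdot 25 \left(-26\right)}\right) = 359923 - \left(-3 - \frac{9}{10 \left(-2600\right)}\right) = 359923 - \left(-3 - - \frac{9}{26000}\right) = 359923 - \left(-3 + \frac{9}{26000}\right) = 359923 - - \frac{77991}{26000} = 359923 + \frac{77991}{26000} = \frac{9358075991}{26000}$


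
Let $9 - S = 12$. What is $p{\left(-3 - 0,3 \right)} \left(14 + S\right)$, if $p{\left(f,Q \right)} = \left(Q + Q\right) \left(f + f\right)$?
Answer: $-396$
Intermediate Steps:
$S = -3$ ($S = 9 - 12 = -3$)
$p{\left(f,Q \right)} = 4 Q f$ ($p{\left(f,Q \right)} = 2 Q 2 f = 4 Q f$)
$p{\left(-3 - 0,3 \right)} \left(14 + S\right) = 4 \cdot 3 \left(-3 - 0\right) \left(14 - 3\right) = 4 \cdot 3 \left(-3 + 0\right) 11 = 4 \cdot 3 \left(-3\right) 11 = \left(-36\right) 11 = -396$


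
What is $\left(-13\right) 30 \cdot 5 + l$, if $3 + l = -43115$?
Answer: $-45068$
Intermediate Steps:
$l = -43118$ ($l = -3 - 43115 = -43118$)
$\left(-13\right) 30 \cdot 5 + l = \left(-13\right) 30 \cdot 5 - 43118 = \left(-390\right) 5 - 43118 = -1950 - 43118 = -45068$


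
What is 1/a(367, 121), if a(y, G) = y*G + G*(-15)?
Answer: 1/42592 ≈ 2.3479e-5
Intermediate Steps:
a(y, G) = -15*G + G*y (a(y, G) = G*y - 15*G = -15*G + G*y)
1/a(367, 121) = 1/(121*(-15 + 367)) = 1/(121*352) = 1/42592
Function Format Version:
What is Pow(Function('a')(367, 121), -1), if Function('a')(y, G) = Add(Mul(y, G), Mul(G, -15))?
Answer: Rational(1, 42592) ≈ 2.3479e-5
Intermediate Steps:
Function('a')(y, G) = Add(Mul(-15, G), Mul(G, y)) (Function('a')(y, G) = Add(Mul(G, y), Mul(-15, G)) = Add(Mul(-15, G), Mul(G, y)))
Pow(Function('a')(367, 121), -1) = Pow(Mul(121, Add(-15, 367)), -1) = Pow(Mul(121, 352), -1) = Pow(42592, -1) = Rational(1, 42592)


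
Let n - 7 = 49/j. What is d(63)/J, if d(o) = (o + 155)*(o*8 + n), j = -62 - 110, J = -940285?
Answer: -107583/908590 ≈ -0.11841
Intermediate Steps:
j = -172
n = 1155/172 (n = 7 + 49/(-172) = 7 + 49*(-1/172) = 7 - 49/172 = 1155/172 ≈ 6.7151)
d(o) = (155 + o)*(1155/172 + 8*o) (d(o) = (o + 155)*(o*8 + 1155/172) = (155 + o)*(8*o + 1155/172) = (155 + o)*(1155/172 + 8*o))
d(63)/J = (179025/172 + 8*63**2 + (214435/172)*63)/(-940285) = (179025/172 + 8*3969 + 13509405/172)*(-1/940285) = (179025/172 + 31752 + 13509405/172)*(-1/940285) = (9574887/86)*(-1/940285) = -107583/908590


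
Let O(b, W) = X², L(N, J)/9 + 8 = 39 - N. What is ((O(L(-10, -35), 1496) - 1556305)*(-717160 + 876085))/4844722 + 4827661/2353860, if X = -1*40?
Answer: -290785926188948629/5701898663460 ≈ -50998.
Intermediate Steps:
X = -40
L(N, J) = 279 - 9*N (L(N, J) = -72 + 9*(39 - N) = -72 + (351 - 9*N) = 279 - 9*N)
O(b, W) = 1600 (O(b, W) = (-40)² = 1600)
((O(L(-10, -35), 1496) - 1556305)*(-717160 + 876085))/4844722 + 4827661/2353860 = ((1600 - 1556305)*(-717160 + 876085))/4844722 + 4827661/2353860 = -1554705*158925*(1/4844722) + 4827661*(1/2353860) = -247081492125*1/4844722 + 4827661/2353860 = -247081492125/4844722 + 4827661/2353860 = -290785926188948629/5701898663460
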